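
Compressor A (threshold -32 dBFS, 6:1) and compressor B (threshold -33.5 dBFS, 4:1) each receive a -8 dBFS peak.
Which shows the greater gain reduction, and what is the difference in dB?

A, by 0.875 dB

A: overshoot 24 dB → output overshoot 4 dB → GR 20 dB.
B: overshoot 25.5 dB → output overshoot 6.375 dB → GR 19.125 dB.
Difference: 0.875 dB in favour of A.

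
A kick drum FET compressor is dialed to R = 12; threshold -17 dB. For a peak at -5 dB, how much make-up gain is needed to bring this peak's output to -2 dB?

The peak compresses to -17 + 12/12 = -16 dB.
To reach -2 dB requires -2 − (-16) = 14 dB of make-up.

14 dB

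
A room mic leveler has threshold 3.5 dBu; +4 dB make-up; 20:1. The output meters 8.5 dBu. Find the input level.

23.5 dBu

Before make-up, the level was 8.5 − 4 = 4.5 dBu.
That's 1 dB above the 3.5 dBu threshold.
Undo the ratio: input overshoot = 1 × 20 = 20 dB, giving input = 23.5 dBu.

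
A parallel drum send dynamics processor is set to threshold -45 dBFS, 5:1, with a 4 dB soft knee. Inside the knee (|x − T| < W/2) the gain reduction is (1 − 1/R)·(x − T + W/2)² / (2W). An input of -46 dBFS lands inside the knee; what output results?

x − T + W/2 = -46 − (-45) + 2 = 1.
GR = (1 − 1/5) × 1² / 8 = 0.8 × 1 / 8 = 0.1 dB.
Output = -46 − 0.1 = -46.1 dBFS.

-46.1 dBFS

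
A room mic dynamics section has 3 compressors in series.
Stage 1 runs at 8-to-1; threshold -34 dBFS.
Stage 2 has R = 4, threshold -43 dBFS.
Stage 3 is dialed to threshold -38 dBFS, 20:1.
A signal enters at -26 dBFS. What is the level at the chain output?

-40.5 dBFS

Stage 1: 8 dB above -34 dBFS, reduced 8:1 to 1 dB above → -33 dBFS.
Stage 2: 10 dB above -43 dBFS, reduced 4:1 to 2.5 dB above → -40.5 dBFS.
Stage 3: below threshold (-40.5 ≤ -38); passes unchanged; output -40.5 dBFS.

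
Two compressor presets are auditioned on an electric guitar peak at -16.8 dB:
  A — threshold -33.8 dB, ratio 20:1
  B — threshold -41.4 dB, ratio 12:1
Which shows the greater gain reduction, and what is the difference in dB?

A: 17 dB over, compressed to 0.85 dB over, so 16.15 dB of GR.
B: 24.6 dB over, compressed to 2.05 dB over, so 22.55 dB of GR.
B applies 6.4 dB more gain reduction.

B, by 6.4 dB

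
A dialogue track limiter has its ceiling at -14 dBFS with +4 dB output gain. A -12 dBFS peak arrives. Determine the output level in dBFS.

At ∞:1, everything above -14 dBFS is held at the ceiling.
Output gain then adds 4 dB: -14 + 4 = -10 dBFS.

-10 dBFS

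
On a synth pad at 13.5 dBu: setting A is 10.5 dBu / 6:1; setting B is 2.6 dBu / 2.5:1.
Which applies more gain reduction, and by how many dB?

B, by 4.04 dB

A: GR = 3 − 3/6 = 2.5 dB.
B: GR = 10.9 − 10.9/2.5 = 6.54 dB.
B reduces 4.04 dB more.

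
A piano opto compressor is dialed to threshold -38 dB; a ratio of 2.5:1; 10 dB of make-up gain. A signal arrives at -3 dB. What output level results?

-14 dB

Overshoot: -3 − (-38) = 35 dB.
At 2.5:1 the overshoot is divided by 2.5, leaving 14 dB above threshold.
That puts the output at -24 dB; make-up adds 10 dB, giving -14 dB.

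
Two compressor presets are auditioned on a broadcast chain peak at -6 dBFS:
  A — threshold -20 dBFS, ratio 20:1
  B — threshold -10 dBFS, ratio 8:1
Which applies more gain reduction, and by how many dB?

A, by 9.8 dB

A: overshoot 14 dB → output overshoot 0.7 dB → GR 13.3 dB.
B: overshoot 4 dB → output overshoot 0.5 dB → GR 3.5 dB.
A applies 9.8 dB more gain reduction.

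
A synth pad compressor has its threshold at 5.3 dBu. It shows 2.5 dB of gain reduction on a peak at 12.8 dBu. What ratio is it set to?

Input overshoot = 12.8 − 5.3 = 7.5 dB.
Output overshoot = 7.5 − 2.5 = 5 dB.
Ratio = input overshoot / output overshoot = 7.5 / 5 = 1.5.

1.5:1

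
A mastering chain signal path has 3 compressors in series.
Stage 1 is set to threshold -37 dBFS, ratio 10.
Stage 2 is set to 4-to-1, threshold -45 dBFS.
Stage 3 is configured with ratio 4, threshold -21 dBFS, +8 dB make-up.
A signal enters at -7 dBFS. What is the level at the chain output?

Stage 1: overshoot 30 dB → 30/10 = 3 dB → -34 dBFS.
Stage 2: 11 dB above -45 dBFS, reduced 4:1 to 2.75 dB above → -42.25 dBFS.
Stage 3: -42.25 dBFS ≤ -21 dBFS, so stage 3 doesn't engage; make-up brings it to -34.25 dBFS.

-34.25 dBFS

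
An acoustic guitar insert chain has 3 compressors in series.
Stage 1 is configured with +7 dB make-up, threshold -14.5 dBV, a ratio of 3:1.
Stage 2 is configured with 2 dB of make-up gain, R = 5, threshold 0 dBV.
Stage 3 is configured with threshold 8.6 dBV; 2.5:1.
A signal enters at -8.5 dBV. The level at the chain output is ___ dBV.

-3.5 dBV

Stage 1: 6 dB above -14.5 dBV, reduced 3:1 to 2 dB above → -12.5 dBV; +7 dB make-up → -5.5 dBV.
Stage 2: below threshold (-5.5 ≤ 0); passes unchanged; make-up brings it to -3.5 dBV.
Stage 3: -3.5 dBV ≤ 8.6 dBV, so stage 3 doesn't engage; output -3.5 dBV.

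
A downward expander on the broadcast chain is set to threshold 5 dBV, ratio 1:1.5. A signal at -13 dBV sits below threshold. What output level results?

-22 dBV

Undershoot = 5 − (-13) = 18 dB.
At 1:1.5, that expands to 27 dB under threshold.
Output = 5 − 27 = -22 dBV.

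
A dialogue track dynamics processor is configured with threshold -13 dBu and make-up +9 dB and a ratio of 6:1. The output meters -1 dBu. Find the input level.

5 dBu

Stripping the +9 dB make-up gives -10 dBu at the gain stage.
The compressed level sits -10 − (-13) = 3 dB over threshold.
Undo the ratio: input overshoot = 3 × 6 = 18 dB, giving input = 5 dBu.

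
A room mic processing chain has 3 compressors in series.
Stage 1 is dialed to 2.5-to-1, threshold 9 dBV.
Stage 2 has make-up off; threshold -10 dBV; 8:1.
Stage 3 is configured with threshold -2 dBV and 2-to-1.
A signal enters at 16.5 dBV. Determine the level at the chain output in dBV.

-7.25 dBV

Stage 1: 7.5 dB above 9 dBV, reduced 2.5:1 to 3 dB above → 12 dBV.
Stage 2: 12 dBV is 22 dB over -10 dBV; at 8:1 that becomes 2.75 dB over, giving -7.25 dBV.
Stage 3: -7.25 dBV is at or below the -2 dBV threshold — no compression; output -7.25 dBV.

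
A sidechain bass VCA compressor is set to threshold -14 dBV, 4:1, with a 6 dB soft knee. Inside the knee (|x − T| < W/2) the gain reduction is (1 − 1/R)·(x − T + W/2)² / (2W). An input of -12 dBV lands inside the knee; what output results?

x − T + W/2 = -12 − (-14) + 3 = 5.
GR = (1 − 1/4) × 5² / 12 = 0.75 × 25 / 12 = 1.5625 dB.
Output = -12 − 1.5625 = -13.5625 dBV.

-13.5625 dBV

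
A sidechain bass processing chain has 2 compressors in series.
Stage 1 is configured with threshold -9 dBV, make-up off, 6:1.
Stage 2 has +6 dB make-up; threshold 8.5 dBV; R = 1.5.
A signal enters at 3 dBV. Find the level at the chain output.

-1 dBV

Stage 1: 3 dBV is 12 dB over -9 dBV; at 6:1 that becomes 2 dB over, giving -7 dBV.
Stage 2: -7 dBV is at or below the 8.5 dBV threshold — no compression; make-up brings it to -1 dBV.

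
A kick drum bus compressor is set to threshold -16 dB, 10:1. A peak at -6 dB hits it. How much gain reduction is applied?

Overshoot = -6 − (-16) = 10 dB.
A 10:1 ratio leaves 1 dB of that excess.
Gain reduction = 10 − 1 = 9 dB.

9 dB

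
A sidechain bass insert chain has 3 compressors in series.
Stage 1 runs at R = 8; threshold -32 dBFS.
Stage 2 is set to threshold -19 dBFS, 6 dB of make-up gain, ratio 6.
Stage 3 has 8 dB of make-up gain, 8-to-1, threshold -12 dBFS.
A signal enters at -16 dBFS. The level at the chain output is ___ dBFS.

-16 dBFS

Stage 1: -16 dBFS is 16 dB over -32 dBFS; at 8:1 that becomes 2 dB over, giving -30 dBFS.
Stage 2: -30 dBFS is at or below the -19 dBFS threshold — no compression; make-up brings it to -24 dBFS.
Stage 3: -24 dBFS is at or below the -12 dBFS threshold — no compression; make-up brings it to -16 dBFS.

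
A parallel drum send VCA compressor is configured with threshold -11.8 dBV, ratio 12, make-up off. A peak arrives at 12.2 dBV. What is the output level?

The input is 24 dB above the -11.8 dBV threshold.
At 12:1 the overshoot is divided by 12, leaving 2 dB above threshold.
That puts the output at -9.8 dBV.

-9.8 dBV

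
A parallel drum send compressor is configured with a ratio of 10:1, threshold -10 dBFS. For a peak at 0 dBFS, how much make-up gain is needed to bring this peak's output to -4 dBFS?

Without make-up, output = threshold + overshoot/10 = -10 + 1 = -9 dBFS.
Gap to target: 5 dB.

5 dB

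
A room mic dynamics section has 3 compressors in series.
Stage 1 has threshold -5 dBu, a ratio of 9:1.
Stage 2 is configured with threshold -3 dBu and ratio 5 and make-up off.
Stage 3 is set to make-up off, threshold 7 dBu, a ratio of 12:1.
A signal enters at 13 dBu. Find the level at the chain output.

Stage 1: overshoot 18 dB → 18/9 = 2 dB → -3 dBu.
Stage 2: below threshold (-3 ≤ -3); passes unchanged; output -3 dBu.
Stage 3: -3 dBu is at or below the 7 dBu threshold — no compression; output -3 dBu.

-3 dBu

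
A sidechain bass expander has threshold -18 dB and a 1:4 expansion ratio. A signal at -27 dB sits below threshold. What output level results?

-54 dB

Below threshold, a 1:4 expander applies gain = (4−1)×(T − x) of attenuation.
(4−1) × 9 = 27 dB, so output = -27 − 27 = -54 dB.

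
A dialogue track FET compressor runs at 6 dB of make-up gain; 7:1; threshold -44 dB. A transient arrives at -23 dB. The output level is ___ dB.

-35 dB

The input is 21 dB above the -44 dB threshold.
7:1 compression reduces that to 21/7 = 3 dB over.
So the level is -44 + 3 = -41 dB; make-up adds 6 dB, giving -35 dB.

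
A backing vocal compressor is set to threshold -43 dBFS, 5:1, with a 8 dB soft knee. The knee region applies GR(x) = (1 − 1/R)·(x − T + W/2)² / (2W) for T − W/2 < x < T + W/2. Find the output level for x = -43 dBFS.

x − T + W/2 = -43 − (-43) + 4 = 4.
GR = (1 − 1/5) × 4² / 16 = 0.8 × 16 / 16 = 0.8 dB.
Output = -43 − 0.8 = -43.8 dBFS.

-43.8 dBFS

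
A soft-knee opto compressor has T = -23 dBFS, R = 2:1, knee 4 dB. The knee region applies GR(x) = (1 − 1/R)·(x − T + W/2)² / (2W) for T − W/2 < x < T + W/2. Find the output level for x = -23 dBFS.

-23.25 dBFS

x − T + W/2 = -23 − (-23) + 2 = 2.
GR = (1 − 1/2) × 2² / 8 = 0.5 × 4 / 8 = 0.25 dB.
Output = -23 − 0.25 = -23.25 dBFS.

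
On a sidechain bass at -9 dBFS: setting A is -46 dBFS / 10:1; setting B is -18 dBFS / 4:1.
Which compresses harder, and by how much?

A, by 26.55 dB

A: overshoot 37 dB → output overshoot 3.7 dB → GR 33.3 dB.
B: overshoot 9 dB → output overshoot 2.25 dB → GR 6.75 dB.
A applies 26.55 dB more gain reduction.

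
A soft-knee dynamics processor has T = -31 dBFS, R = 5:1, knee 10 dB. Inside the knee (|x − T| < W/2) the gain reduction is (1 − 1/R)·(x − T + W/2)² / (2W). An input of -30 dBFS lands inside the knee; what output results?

x − T + W/2 = -30 − (-31) + 5 = 6.
GR = (1 − 1/5) × 6² / 20 = 0.8 × 36 / 20 = 1.44 dB.
Output = -30 − 1.44 = -31.44 dBFS.

-31.44 dBFS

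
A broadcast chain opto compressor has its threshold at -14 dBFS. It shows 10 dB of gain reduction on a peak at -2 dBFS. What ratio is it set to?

Input overshoot = -2 − (-14) = 12 dB.
Output overshoot = 12 − 10 = 2 dB.
Ratio = input overshoot / output overshoot = 12 / 2 = 6.

6:1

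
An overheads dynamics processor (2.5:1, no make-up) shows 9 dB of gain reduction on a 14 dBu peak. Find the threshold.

-1 dBu

Input is 15 dB above T (since output overshoot × R = input overshoot: (5 − T)·2.5 = 14 − T gives T = -1 dBu).
Check: -1 + (14 − (-1))/2.5 = -1 + 6 = 5 dBu. ✓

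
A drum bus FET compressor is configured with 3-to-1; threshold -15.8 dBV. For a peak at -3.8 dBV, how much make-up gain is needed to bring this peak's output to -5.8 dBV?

The peak compresses to -15.8 + 12/3 = -11.8 dBV.
To reach -5.8 dBV requires -5.8 − (-11.8) = 6 dB of make-up.

6 dB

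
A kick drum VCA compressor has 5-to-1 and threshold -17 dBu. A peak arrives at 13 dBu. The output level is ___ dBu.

The input is 30 dB above the -17 dBu threshold.
At 5:1 the overshoot is divided by 5, leaving 6 dB above threshold.
Output = -17 + 6 = -11 dBu.

-11 dBu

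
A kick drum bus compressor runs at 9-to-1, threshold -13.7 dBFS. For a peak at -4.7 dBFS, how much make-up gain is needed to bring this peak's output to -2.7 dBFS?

10 dB

Overshoot 9 dB → 9/9 = 1 dB after compression, so the compressed level is -13.7 + 1 = -12.7 dBFS.
Make-up = target − compressed = -2.7 − (-12.7) = 10 dB.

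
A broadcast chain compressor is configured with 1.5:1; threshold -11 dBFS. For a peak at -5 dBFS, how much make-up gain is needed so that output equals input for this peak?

Overshoot 6 dB → 6/1.5 = 4 dB after compression, so the compressed level is -11 + 4 = -7 dBFS.
Make-up = target − compressed = -5 − (-7) = 2 dB.

2 dB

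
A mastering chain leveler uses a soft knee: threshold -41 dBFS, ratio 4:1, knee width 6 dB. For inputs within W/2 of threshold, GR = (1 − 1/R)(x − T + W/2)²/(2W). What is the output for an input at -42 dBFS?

-42.25 dBFS

x − T + W/2 = -42 − (-41) + 3 = 2.
GR = (1 − 1/4) × 2² / 12 = 0.75 × 4 / 12 = 0.25 dB.
Output = -42 − 0.25 = -42.25 dBFS.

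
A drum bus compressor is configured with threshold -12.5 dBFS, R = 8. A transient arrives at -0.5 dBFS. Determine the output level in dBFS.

-11 dBFS

The input is 12 dB above the -12.5 dBFS threshold.
The 12 dB excess becomes 1.5 dB after 8:1 reduction.
So the level is -12.5 + 1.5 = -11 dBFS.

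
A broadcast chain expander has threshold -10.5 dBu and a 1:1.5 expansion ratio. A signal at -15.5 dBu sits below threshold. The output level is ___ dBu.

Undershoot = (-10.5) − (-15.5) = 5 dB.
At 1:1.5, that expands to 7.5 dB under threshold.
Output = -10.5 − 7.5 = -18 dBu.

-18 dBu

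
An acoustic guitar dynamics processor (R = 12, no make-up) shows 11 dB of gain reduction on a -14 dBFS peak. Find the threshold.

Input is 12 dB above T (since output overshoot × R = input overshoot: (-25 − T)·12 = -14 − T gives T = -26 dBFS).
Check: -26 + (-14 − (-26))/12 = -26 + 1 = -25 dBFS. ✓

-26 dBFS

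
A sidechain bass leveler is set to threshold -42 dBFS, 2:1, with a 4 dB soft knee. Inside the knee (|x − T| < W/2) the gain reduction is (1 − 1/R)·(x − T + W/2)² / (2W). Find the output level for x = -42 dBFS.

x − T + W/2 = -42 − (-42) + 2 = 2.
GR = (1 − 1/2) × 2² / 8 = 0.5 × 4 / 8 = 0.25 dB.
Output = -42 − 0.25 = -42.25 dBFS.

-42.25 dBFS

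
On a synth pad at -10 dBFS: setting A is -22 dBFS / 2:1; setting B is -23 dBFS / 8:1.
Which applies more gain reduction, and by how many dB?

A: 12 dB over, compressed to 6 dB over, so 6 dB of GR.
B: 13 dB over, compressed to 1.625 dB over, so 11.375 dB of GR.
B reduces 5.375 dB more.

B, by 5.375 dB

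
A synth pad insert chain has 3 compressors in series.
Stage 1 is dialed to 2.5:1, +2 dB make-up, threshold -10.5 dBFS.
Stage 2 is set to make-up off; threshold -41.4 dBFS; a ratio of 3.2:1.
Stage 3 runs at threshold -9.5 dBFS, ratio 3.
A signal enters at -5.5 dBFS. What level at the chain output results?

-30.49375 dBFS

Stage 1: overshoot 5 dB → 5/2.5 = 2 dB → -8.5 dBFS; +2 dB make-up → -6.5 dBFS.
Stage 2: -6.5 dBFS is 34.9 dB over -41.4 dBFS; at 3.2:1 that becomes 10.90625 dB over, giving -30.49375 dBFS.
Stage 3: below threshold (-30.49375 ≤ -9.5); passes unchanged; output -30.49375 dBFS.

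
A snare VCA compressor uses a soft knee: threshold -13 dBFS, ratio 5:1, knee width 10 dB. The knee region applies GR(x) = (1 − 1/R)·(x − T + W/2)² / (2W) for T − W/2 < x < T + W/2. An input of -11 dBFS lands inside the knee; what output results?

x − T + W/2 = -11 − (-13) + 5 = 7.
GR = (1 − 1/5) × 7² / 20 = 0.8 × 49 / 20 = 1.96 dB.
Output = -11 − 1.96 = -12.96 dBFS.

-12.96 dBFS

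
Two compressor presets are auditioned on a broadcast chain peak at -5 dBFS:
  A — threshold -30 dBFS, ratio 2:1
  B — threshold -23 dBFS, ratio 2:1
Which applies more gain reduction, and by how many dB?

A: 25 dB over, compressed to 12.5 dB over, so 12.5 dB of GR.
B: 18 dB over, compressed to 9 dB over, so 9 dB of GR.
A reduces 3.5 dB more.

A, by 3.5 dB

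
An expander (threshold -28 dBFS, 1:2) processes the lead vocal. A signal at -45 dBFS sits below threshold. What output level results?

-62 dBFS

Below threshold, a 1:2 expander applies gain = (2−1)×(T − x) of attenuation.
(2−1) × 17 = 17 dB, so output = -45 − 17 = -62 dBFS.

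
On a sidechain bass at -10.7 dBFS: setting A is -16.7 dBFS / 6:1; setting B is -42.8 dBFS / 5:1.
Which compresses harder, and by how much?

B, by 20.68 dB

A: 6 dB over, compressed to 1 dB over, so 5 dB of GR.
B: 32.1 dB over, compressed to 6.42 dB over, so 25.68 dB of GR.
B applies 20.68 dB more gain reduction.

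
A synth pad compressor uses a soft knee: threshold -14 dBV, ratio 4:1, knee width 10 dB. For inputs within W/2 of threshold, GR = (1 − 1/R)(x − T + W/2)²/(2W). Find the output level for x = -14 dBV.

-14.9375 dBV

x − T + W/2 = -14 − (-14) + 5 = 5.
GR = (1 − 1/4) × 5² / 20 = 0.75 × 25 / 20 = 0.9375 dB.
Output = -14 − 0.9375 = -14.9375 dBV.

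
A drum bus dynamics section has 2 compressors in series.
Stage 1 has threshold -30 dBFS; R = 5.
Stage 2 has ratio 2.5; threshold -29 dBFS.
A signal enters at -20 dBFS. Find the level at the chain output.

Stage 1: -20 dBFS is 10 dB over -30 dBFS; at 5:1 that becomes 2 dB over, giving -28 dBFS.
Stage 2: overshoot 1 dB → 1/2.5 = 0.4 dB → -28.6 dBFS.

-28.6 dBFS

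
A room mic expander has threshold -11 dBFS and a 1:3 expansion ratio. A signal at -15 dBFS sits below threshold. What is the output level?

Undershoot = (-11) − (-15) = 4 dB.
At 1:3, that expands to 12 dB under threshold.
Output = -11 − 12 = -23 dBFS.

-23 dBFS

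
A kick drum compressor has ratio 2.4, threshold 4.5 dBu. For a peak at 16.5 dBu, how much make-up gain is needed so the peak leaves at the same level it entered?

The peak compresses to 4.5 + 12/2.4 = 9.5 dBu.
To reach 16.5 dBu requires 16.5 − 9.5 = 7 dB of make-up.

7 dB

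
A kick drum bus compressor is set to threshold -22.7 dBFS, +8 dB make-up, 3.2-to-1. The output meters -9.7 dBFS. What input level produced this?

Before make-up, the level was -9.7 − 8 = -17.7 dBFS.
The compressed level sits -17.7 − (-22.7) = 5 dB over threshold.
Undo the ratio: input overshoot = 5 × 3.2 = 16 dB, giving input = -6.7 dBFS.

-6.7 dBFS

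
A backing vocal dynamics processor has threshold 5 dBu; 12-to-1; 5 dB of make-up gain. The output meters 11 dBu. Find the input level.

17 dBu

Remove make-up: 11 − 5 = 6 dBu.
That's 1 dB above the 5 dBu threshold.
Undo the ratio: input overshoot = 1 × 12 = 12 dB, giving input = 17 dBu.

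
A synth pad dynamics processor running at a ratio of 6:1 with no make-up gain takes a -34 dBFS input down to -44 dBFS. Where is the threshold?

-46 dBFS

Let T be the threshold. Output overshoot = (input overshoot)/R, so -44 − T = (-34 − T)/6.
6·(-44 − T) = -34 − T → 5·T = -264 − (-34) = -230.
T = -230/5 = -46 dBFS.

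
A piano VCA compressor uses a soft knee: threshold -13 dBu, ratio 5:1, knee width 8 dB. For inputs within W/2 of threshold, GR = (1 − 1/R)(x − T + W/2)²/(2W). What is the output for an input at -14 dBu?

x − T + W/2 = -14 − (-13) + 4 = 3.
GR = (1 − 1/5) × 3² / 16 = 0.8 × 9 / 16 = 0.45 dB.
Output = -14 − 0.45 = -14.45 dBu.

-14.45 dBu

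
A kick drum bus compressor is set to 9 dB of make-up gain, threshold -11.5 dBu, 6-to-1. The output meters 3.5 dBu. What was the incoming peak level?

24.5 dBu

Stripping the +9 dB make-up gives -5.5 dBu at the gain stage.
Post-compression overshoot = -5.5 − (-11.5) = 6 dB.
Input overshoot = R × output overshoot = 36 dB → input = -11.5 + 36 = 24.5 dBu.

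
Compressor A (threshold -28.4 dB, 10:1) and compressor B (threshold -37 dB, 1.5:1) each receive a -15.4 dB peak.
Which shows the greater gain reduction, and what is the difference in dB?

A: GR = 13 − 13/10 = 11.7 dB.
B: GR = 21.6 − 21.6/1.5 = 7.2 dB.
Difference: 4.5 dB in favour of A.

A, by 4.5 dB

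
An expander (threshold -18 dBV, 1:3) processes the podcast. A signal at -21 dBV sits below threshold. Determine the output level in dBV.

Undershoot = (-18) − (-21) = 3 dB.
At 1:3, that expands to 9 dB under threshold.
Output = -18 − 9 = -27 dBV.

-27 dBV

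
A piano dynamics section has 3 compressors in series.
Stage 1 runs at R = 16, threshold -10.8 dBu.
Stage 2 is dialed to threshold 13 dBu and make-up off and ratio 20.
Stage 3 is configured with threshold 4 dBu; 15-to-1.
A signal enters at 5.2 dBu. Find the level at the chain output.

-9.8 dBu

Stage 1: 16 dB above -10.8 dBu, reduced 16:1 to 1 dB above → -9.8 dBu.
Stage 2: below threshold (-9.8 ≤ 13); passes unchanged; output -9.8 dBu.
Stage 3: below threshold (-9.8 ≤ 4); passes unchanged; output -9.8 dBu.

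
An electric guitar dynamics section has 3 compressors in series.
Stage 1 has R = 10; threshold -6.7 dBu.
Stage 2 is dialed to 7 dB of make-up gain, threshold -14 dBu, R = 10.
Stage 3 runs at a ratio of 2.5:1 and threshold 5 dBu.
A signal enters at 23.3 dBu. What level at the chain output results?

-5.97 dBu

Stage 1: 30 dB above -6.7 dBu, reduced 10:1 to 3 dB above → -3.7 dBu.
Stage 2: overshoot 10.3 dB → 10.3/10 = 1.03 dB → -12.97 dBu; +7 dB make-up → -5.97 dBu.
Stage 3: -5.97 dBu ≤ 5 dBu, so stage 3 doesn't engage; output -5.97 dBu.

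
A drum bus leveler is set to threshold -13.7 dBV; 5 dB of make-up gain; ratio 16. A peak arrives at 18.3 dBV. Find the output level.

-6.7 dBV

The input is 32 dB above the -13.7 dBV threshold.
16:1 compression reduces that to 32/16 = 2 dB over.
So the level is -13.7 + 2 = -11.7 dBV; make-up adds 5 dB, giving -6.7 dBV.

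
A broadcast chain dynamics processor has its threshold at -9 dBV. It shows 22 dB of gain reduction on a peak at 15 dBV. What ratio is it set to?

Input overshoot = 15 − (-9) = 24 dB.
Output overshoot = 24 − 22 = 2 dB.
Ratio = input overshoot / output overshoot = 24 / 2 = 12.

12:1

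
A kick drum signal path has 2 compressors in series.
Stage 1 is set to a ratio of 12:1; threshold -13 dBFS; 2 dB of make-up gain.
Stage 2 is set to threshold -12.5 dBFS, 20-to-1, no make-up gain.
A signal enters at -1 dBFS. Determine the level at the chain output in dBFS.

-12.375 dBFS

Stage 1: -1 dBFS is 12 dB over -13 dBFS; at 12:1 that becomes 1 dB over, giving -12 dBFS; +2 dB make-up → -10 dBFS.
Stage 2: overshoot 2.5 dB → 2.5/20 = 0.125 dB → -12.375 dBFS.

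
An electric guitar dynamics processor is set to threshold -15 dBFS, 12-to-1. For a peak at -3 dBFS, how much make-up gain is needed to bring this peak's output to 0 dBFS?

The peak compresses to -15 + 12/12 = -14 dBFS.
To reach 0 dBFS requires 0 − (-14) = 14 dB of make-up.

14 dB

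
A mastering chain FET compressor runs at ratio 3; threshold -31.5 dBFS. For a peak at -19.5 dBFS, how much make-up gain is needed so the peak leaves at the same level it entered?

Without make-up, output = threshold + overshoot/3 = -31.5 + 4 = -27.5 dBFS.
Gap to target: 8 dB.

8 dB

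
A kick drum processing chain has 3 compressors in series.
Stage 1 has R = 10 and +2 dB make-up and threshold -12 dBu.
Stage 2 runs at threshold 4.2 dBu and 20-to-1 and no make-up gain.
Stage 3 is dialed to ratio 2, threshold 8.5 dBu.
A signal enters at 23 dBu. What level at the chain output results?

Stage 1: overshoot 35 dB → 35/10 = 3.5 dB → -8.5 dBu; +2 dB make-up → -6.5 dBu.
Stage 2: -6.5 dBu ≤ 4.2 dBu, so stage 2 doesn't engage; output -6.5 dBu.
Stage 3: -6.5 dBu ≤ 8.5 dBu, so stage 3 doesn't engage; output -6.5 dBu.

-6.5 dBu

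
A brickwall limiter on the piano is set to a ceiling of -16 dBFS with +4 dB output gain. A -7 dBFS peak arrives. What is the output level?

-12 dBFS

At ∞:1, everything above -16 dBFS is held at the ceiling.
Output gain then adds 4 dB: -16 + 4 = -12 dBFS.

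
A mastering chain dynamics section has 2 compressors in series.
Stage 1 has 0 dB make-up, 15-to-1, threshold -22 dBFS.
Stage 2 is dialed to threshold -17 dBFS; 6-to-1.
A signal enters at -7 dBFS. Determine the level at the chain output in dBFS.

-21 dBFS

Stage 1: -7 dBFS is 15 dB over -22 dBFS; at 15:1 that becomes 1 dB over, giving -21 dBFS.
Stage 2: -21 dBFS is at or below the -17 dBFS threshold — no compression; output -21 dBFS.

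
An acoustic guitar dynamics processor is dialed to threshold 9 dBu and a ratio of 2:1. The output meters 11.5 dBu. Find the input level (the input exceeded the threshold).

Post-compression overshoot = 11.5 − 9 = 2.5 dB.
Before 2:1 compression the overshoot was 2.5 × 2 = 5 dB, so input = 9 + 5 = 14 dBu.

14 dBu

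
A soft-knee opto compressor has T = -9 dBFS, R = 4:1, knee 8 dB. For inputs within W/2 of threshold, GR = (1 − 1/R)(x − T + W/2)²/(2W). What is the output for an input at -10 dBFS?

x − T + W/2 = -10 − (-9) + 4 = 3.
GR = (1 − 1/4) × 3² / 16 = 0.75 × 9 / 16 = 0.421875 dB.
Output = -10 − 0.421875 = -10.421875 dBFS.

-10.421875 dBFS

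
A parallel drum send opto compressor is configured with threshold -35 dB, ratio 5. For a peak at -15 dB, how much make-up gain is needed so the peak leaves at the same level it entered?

Without make-up, output = threshold + overshoot/5 = -35 + 4 = -31 dB.
Gap to target: 16 dB.

16 dB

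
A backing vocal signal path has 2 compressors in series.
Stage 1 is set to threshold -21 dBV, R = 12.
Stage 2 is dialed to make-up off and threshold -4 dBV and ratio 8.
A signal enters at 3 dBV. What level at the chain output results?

-19 dBV

Stage 1: 24 dB above -21 dBV, reduced 12:1 to 2 dB above → -19 dBV.
Stage 2: below threshold (-19 ≤ -4); passes unchanged; output -19 dBV.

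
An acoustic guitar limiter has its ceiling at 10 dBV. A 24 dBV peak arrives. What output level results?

The limiter clamps the peak to its 10 dBV ceiling.

10 dBV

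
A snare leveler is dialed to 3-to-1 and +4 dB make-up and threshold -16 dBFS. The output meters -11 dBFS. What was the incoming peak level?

-13 dBFS

Remove make-up: -11 − 4 = -15 dBFS.
That's 1 dB above the -16 dBFS threshold.
Before 3:1 compression the overshoot was 1 × 3 = 3 dB, so input = -16 + 3 = -13 dBFS.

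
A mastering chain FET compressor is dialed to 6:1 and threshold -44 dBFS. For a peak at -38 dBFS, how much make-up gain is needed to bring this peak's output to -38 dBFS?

Overshoot 6 dB → 6/6 = 1 dB after compression, so the compressed level is -44 + 1 = -43 dBFS.
Make-up = target − compressed = -38 − (-43) = 5 dB.

5 dB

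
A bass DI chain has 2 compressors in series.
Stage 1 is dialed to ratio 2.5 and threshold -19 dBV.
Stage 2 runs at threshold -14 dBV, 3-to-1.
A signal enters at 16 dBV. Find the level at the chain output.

-11 dBV

Stage 1: overshoot 35 dB → 35/2.5 = 14 dB → -5 dBV.
Stage 2: -5 dBV is 9 dB over -14 dBV; at 3:1 that becomes 3 dB over, giving -11 dBV.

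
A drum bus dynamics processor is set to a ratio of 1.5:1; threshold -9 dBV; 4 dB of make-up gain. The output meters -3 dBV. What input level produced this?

Stripping the +4 dB make-up gives -7 dBV at the gain stage.
The compressed level sits -7 − (-9) = 2 dB over threshold.
Undo the ratio: input overshoot = 2 × 1.5 = 3 dB, giving input = -6 dBV.

-6 dBV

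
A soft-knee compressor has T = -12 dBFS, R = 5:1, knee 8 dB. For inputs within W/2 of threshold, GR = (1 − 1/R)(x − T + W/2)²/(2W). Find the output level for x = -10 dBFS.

-11.8 dBFS

x − T + W/2 = -10 − (-12) + 4 = 6.
GR = (1 − 1/5) × 6² / 16 = 0.8 × 36 / 16 = 1.8 dB.
Output = -10 − 1.8 = -11.8 dBFS.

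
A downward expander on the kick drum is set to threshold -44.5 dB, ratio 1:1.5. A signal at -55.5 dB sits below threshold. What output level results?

The input is 11 dB below the -44.5 dB threshold.
A 1:1.5 expander multiplies undershoot by 1.5: 11 × 1.5 = 16.5 dB below threshold.
Output = -44.5 − 16.5 = -61 dB.

-61 dB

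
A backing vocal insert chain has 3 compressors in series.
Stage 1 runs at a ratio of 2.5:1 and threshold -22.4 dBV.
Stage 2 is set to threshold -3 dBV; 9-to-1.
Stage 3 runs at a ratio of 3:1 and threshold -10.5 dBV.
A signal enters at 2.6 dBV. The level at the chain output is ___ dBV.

Stage 1: overshoot 25 dB → 25/2.5 = 10 dB → -12.4 dBV.
Stage 2: below threshold (-12.4 ≤ -3); passes unchanged; output -12.4 dBV.
Stage 3: -12.4 dBV is at or below the -10.5 dBV threshold — no compression; output -12.4 dBV.

-12.4 dBV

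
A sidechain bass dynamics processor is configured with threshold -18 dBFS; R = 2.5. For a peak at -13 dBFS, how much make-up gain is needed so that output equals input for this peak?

Without make-up, output = threshold + overshoot/2.5 = -18 + 2 = -16 dBFS.
Gap to target: 3 dB.

3 dB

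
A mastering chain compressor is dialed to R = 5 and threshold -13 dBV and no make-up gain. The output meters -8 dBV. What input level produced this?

12 dBV

The compressed level sits -8 − (-13) = 5 dB over threshold.
Undo the ratio: input overshoot = 5 × 5 = 25 dB, giving input = 12 dBV.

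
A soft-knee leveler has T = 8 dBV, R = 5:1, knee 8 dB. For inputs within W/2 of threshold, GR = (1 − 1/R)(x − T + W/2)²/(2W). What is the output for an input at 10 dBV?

8.2 dBV

x − T + W/2 = 10 − 8 + 4 = 6.
GR = (1 − 1/5) × 6² / 16 = 0.8 × 36 / 16 = 1.8 dB.
Output = 10 − 1.8 = 8.2 dBV.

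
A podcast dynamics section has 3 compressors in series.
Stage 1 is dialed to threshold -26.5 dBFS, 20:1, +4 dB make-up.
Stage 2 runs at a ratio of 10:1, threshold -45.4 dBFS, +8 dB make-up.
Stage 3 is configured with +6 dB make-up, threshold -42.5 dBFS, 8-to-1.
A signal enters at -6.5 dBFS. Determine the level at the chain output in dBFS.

Stage 1: -6.5 dBFS is 20 dB over -26.5 dBFS; at 20:1 that becomes 1 dB over, giving -25.5 dBFS; +4 dB make-up → -21.5 dBFS.
Stage 2: -21.5 dBFS is 23.9 dB over -45.4 dBFS; at 10:1 that becomes 2.39 dB over, giving -43.01 dBFS; +8 dB make-up → -35.01 dBFS.
Stage 3: 7.49 dB above -42.5 dBFS, reduced 8:1 to 0.93625 dB above → -41.56375 dBFS; +6 dB make-up → -35.56375 dBFS.

-35.56375 dBFS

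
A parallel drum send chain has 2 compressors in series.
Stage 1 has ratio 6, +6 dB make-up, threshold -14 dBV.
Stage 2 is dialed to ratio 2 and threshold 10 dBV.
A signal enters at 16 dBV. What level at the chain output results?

-3 dBV

Stage 1: 16 dBV is 30 dB over -14 dBV; at 6:1 that becomes 5 dB over, giving -9 dBV; +6 dB make-up → -3 dBV.
Stage 2: below threshold (-3 ≤ 10); passes unchanged; output -3 dBV.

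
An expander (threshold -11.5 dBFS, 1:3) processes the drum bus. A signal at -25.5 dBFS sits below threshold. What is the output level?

-53.5 dBFS

Below threshold, a 1:3 expander applies gain = (3−1)×(T − x) of attenuation.
(3−1) × 14 = 28 dB, so output = -25.5 − 28 = -53.5 dBFS.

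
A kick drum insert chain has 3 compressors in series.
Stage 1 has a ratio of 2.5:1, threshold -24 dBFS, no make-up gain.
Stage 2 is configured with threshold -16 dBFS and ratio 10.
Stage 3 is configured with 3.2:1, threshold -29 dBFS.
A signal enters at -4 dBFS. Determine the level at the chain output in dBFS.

-24.9375 dBFS

Stage 1: 20 dB above -24 dBFS, reduced 2.5:1 to 8 dB above → -16 dBFS.
Stage 2: -16 dBFS ≤ -16 dBFS, so stage 2 doesn't engage; output -16 dBFS.
Stage 3: 13 dB above -29 dBFS, reduced 3.2:1 to 4.0625 dB above → -24.9375 dBFS.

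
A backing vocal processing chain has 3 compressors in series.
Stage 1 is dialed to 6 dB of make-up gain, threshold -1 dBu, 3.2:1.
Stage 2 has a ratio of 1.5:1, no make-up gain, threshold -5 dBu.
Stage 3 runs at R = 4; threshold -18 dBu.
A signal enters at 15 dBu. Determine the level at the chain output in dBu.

-12.25 dBu

Stage 1: 15 dBu is 16 dB over -1 dBu; at 3.2:1 that becomes 5 dB over, giving 4 dBu; +6 dB make-up → 10 dBu.
Stage 2: 10 dBu is 15 dB over -5 dBu; at 1.5:1 that becomes 10 dB over, giving 5 dBu.
Stage 3: 5 dBu is 23 dB over -18 dBu; at 4:1 that becomes 5.75 dB over, giving -12.25 dBu.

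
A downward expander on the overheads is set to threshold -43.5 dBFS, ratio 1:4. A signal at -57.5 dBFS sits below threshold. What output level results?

The input is 14 dB below the -43.5 dBFS threshold.
A 1:4 expander multiplies undershoot by 4: 14 × 4 = 56 dB below threshold.
Output = -43.5 − 56 = -99.5 dBFS.

-99.5 dBFS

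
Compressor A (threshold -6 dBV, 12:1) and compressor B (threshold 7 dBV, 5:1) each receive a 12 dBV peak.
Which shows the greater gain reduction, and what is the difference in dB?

A: 18 dB over, compressed to 1.5 dB over, so 16.5 dB of GR.
B: 5 dB over, compressed to 1 dB over, so 4 dB of GR.
A applies 12.5 dB more gain reduction.

A, by 12.5 dB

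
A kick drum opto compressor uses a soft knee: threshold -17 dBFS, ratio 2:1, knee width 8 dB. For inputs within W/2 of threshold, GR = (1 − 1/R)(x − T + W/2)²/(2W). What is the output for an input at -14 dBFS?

-15.53125 dBFS

x − T + W/2 = -14 − (-17) + 4 = 7.
GR = (1 − 1/2) × 7² / 16 = 0.5 × 49 / 16 = 1.53125 dB.
Output = -14 − 1.53125 = -15.53125 dBFS.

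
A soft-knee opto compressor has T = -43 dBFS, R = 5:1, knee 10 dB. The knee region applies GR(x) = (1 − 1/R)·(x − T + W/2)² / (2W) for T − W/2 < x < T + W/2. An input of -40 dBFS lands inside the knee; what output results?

x − T + W/2 = -40 − (-43) + 5 = 8.
GR = (1 − 1/5) × 8² / 20 = 0.8 × 64 / 20 = 2.56 dB.
Output = -40 − 2.56 = -42.56 dBFS.

-42.56 dBFS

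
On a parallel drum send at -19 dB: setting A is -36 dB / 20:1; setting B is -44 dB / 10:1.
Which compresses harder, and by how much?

B, by 6.35 dB

A: 17 dB over, compressed to 0.85 dB over, so 16.15 dB of GR.
B: 25 dB over, compressed to 2.5 dB over, so 22.5 dB of GR.
B applies 6.35 dB more gain reduction.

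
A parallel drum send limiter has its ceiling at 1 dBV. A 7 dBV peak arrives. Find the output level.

A brickwall limiter is an ∞:1 compressor: any input above the ceiling is clamped to 1 dBV.

1 dBV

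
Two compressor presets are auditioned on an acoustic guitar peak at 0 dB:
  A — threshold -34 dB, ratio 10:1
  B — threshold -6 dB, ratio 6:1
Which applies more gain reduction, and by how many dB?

A: 34 dB over, compressed to 3.4 dB over, so 30.6 dB of GR.
B: 6 dB over, compressed to 1 dB over, so 5 dB of GR.
A applies 25.6 dB more gain reduction.

A, by 25.6 dB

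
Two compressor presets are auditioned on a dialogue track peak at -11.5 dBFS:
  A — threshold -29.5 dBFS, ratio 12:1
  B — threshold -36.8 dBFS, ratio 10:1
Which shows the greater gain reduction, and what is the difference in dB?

A: 18 dB over, compressed to 1.5 dB over, so 16.5 dB of GR.
B: 25.3 dB over, compressed to 2.53 dB over, so 22.77 dB of GR.
Difference: 6.27 dB in favour of B.

B, by 6.27 dB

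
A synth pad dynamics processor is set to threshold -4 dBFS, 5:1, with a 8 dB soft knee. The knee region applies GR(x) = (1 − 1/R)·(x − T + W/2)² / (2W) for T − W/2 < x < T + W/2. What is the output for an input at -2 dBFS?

x − T + W/2 = -2 − (-4) + 4 = 6.
GR = (1 − 1/5) × 6² / 16 = 0.8 × 36 / 16 = 1.8 dB.
Output = -2 − 1.8 = -3.8 dBFS.

-3.8 dBFS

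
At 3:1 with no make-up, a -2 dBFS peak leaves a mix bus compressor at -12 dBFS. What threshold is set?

Input is 15 dB above T (since output overshoot × R = input overshoot: (-12 − T)·3 = -2 − T gives T = -17 dBFS).
Check: -17 + (-2 − (-17))/3 = -17 + 5 = -12 dBFS. ✓

-17 dBFS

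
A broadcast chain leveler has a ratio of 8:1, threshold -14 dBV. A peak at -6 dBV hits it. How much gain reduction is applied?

7 dB

-6 dBV exceeds the threshold by 8 dB.
At 8:1, output sits 8/8 = 1 dB above threshold.
GR = overshoot in − overshoot out = 8 − 1 = 7 dB.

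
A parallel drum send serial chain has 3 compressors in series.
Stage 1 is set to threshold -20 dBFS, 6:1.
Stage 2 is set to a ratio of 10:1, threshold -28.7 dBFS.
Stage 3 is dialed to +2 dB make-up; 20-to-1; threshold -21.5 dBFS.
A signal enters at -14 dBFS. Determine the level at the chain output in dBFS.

-25.73 dBFS

Stage 1: overshoot 6 dB → 6/6 = 1 dB → -19 dBFS.
Stage 2: overshoot 9.7 dB → 9.7/10 = 0.97 dB → -27.73 dBFS.
Stage 3: -27.73 dBFS ≤ -21.5 dBFS, so stage 3 doesn't engage; make-up brings it to -25.73 dBFS.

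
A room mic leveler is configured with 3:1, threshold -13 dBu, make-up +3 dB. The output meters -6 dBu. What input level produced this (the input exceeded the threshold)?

-1 dBu

Stripping the +3 dB make-up gives -9 dBu at the gain stage.
That's 4 dB above the -13 dBu threshold.
Input overshoot = R × output overshoot = 12 dB → input = -13 + 12 = -1 dBu.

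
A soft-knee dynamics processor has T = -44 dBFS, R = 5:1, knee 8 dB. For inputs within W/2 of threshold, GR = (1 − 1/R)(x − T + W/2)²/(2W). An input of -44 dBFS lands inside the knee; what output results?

x − T + W/2 = -44 − (-44) + 4 = 4.
GR = (1 − 1/5) × 4² / 16 = 0.8 × 16 / 16 = 0.8 dB.
Output = -44 − 0.8 = -44.8 dBFS.

-44.8 dBFS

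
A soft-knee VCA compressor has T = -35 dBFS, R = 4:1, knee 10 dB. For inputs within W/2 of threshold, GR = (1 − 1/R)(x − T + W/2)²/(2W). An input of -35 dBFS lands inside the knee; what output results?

x − T + W/2 = -35 − (-35) + 5 = 5.
GR = (1 − 1/4) × 5² / 20 = 0.75 × 25 / 20 = 0.9375 dB.
Output = -35 − 0.9375 = -35.9375 dBFS.

-35.9375 dBFS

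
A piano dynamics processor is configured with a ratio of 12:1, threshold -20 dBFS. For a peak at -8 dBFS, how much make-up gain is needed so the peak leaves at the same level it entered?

11 dB

Overshoot 12 dB → 12/12 = 1 dB after compression, so the compressed level is -20 + 1 = -19 dBFS.
Make-up = target − compressed = -8 − (-19) = 11 dB.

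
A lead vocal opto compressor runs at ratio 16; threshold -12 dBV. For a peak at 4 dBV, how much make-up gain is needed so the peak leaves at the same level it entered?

15 dB

Without make-up, output = threshold + overshoot/16 = -12 + 1 = -11 dBV.
Gap to target: 15 dB.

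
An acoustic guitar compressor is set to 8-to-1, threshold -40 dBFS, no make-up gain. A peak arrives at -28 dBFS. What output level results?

The input is 12 dB above the -40 dBFS threshold.
At 8:1 the overshoot is divided by 8, leaving 1.5 dB above threshold.
So the level is -40 + 1.5 = -38.5 dBFS.

-38.5 dBFS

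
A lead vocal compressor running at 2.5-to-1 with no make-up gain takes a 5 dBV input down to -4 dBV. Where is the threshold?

-10 dBV

Input is 15 dB above T (since output overshoot × R = input overshoot: (-4 − T)·2.5 = 5 − T gives T = -10 dBV).
Check: -10 + (5 − (-10))/2.5 = -10 + 6 = -4 dBV. ✓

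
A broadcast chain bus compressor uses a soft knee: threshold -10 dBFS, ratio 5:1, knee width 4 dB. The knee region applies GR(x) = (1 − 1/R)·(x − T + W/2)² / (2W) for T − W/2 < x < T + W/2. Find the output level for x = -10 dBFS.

x − T + W/2 = -10 − (-10) + 2 = 2.
GR = (1 − 1/5) × 2² / 8 = 0.8 × 4 / 8 = 0.4 dB.
Output = -10 − 0.4 = -10.4 dBFS.

-10.4 dBFS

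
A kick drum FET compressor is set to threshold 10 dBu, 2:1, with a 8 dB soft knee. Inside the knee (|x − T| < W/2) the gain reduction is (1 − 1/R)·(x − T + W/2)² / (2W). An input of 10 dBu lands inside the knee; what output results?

x − T + W/2 = 10 − 10 + 4 = 4.
GR = (1 − 1/2) × 4² / 16 = 0.5 × 16 / 16 = 0.5 dB.
Output = 10 − 0.5 = 9.5 dBu.

9.5 dBu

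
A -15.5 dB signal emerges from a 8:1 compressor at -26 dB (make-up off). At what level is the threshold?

Input is 12 dB above T (since output overshoot × R = input overshoot: (-26 − T)·8 = -15.5 − T gives T = -27.5 dB).
Check: -27.5 + (-15.5 − (-27.5))/8 = -27.5 + 1.5 = -26 dB. ✓

-27.5 dB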